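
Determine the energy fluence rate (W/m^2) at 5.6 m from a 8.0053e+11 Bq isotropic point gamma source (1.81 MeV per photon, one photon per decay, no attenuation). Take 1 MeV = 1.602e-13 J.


psi = A * E * 1.602e-13 / (4*pi*r^2)
psi = 8.0053e+11 * 1.81 * 1.602e-13 / (4*pi*5.6^2)
psi = 5.8902e-04 W/m^2

5.8902e-04


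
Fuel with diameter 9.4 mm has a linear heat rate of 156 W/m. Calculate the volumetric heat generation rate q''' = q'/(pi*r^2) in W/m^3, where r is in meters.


r = D / 2 / 1000 = 9.4 / 2 / 1000 = 0.0047 m
q''' = q' / (pi * r^2)
q''' = 156 / (pi * 0.0047^2)
q''' = 2.2479e+06 W/m^3

2.2479e+06


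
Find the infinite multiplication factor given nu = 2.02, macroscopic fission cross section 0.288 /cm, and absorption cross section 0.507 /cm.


k_inf = nu * Sigma_f / Sigma_a
k_inf = 2.02 * 0.288 / 0.507
k_inf = 1.1475

1.1475


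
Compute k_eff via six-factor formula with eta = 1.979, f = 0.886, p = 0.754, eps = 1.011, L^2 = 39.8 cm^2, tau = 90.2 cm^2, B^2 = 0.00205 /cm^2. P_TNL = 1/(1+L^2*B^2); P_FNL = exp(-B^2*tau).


k_inf = eta*f*p*eps = 1.979*0.886*0.754*1.011 = 1.336602
P_TNL = 1/(1 + L^2*B^2) = 1/(1 + 39.8*0.00205) = 0.9245648
P_FNL = exp(-B^2*tau) = exp(-0.00205*90.2) = 0.8311791
k_eff = k_inf * P_TNL * P_FNL = 1.336602 * 0.9245648 * 0.8311791
k_eff = 1.0272

1.0272


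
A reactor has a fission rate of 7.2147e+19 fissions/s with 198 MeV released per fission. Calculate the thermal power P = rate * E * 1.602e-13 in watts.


P = fission_rate * E_MeV * 1.602e-13
P = 7.2147e+19 * 198 * 1.602e-13
P = 2.2885e+09 W

2.2885e+09


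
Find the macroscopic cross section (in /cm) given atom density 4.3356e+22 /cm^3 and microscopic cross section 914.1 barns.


Sigma = N * sigma_barns * 1e-24
Sigma = 4.3356e+22 * 914.1 * 1e-24
Sigma = 39.632 /cm

39.632


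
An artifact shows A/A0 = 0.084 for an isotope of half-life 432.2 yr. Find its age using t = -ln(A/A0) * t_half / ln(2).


lambda = ln(2) / t_half = ln(2) / 432.2 = 0.001603765 /yr
t = -ln(A/A0) / lambda
t = -ln(0.084) / 0.001603765
t = 1544.5 yr

1544.5


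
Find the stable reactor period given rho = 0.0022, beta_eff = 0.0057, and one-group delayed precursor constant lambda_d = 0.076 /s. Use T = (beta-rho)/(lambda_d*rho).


T = (beta - rho) / (lambda_d * rho)
T = (0.0057 - 0.0022) / (0.076 * 0.0022)
T = 20.933 s

20.933


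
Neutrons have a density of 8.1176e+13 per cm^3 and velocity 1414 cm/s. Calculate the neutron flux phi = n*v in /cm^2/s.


phi = n * v
phi = 8.1176e+13 * 1414
phi = 1.1478e+17 /cm^2/s

1.1478e+17


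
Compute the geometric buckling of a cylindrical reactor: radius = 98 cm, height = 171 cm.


B^2 = (2.405/R)^2 + (pi/H)^2
B^2 = (2.405/98)^2 + (pi/171)^2
B^2 = 9.3978e-04 /cm^2

9.3978e-04


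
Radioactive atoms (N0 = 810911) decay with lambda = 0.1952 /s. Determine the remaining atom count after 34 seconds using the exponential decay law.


N = N0 * exp(-lambda * t)
N = 810911 * exp(-0.1952 * 34)
N = 1063.3

1063.3


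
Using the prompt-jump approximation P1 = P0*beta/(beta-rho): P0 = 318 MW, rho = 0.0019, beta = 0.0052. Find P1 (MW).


P1/P0 = beta / (beta - rho)
P1/P0 = 0.0052 / (0.0052 - 0.0019) = 1.575758
P1 = 318 * 1.575758 = 501.09 MW

501.09


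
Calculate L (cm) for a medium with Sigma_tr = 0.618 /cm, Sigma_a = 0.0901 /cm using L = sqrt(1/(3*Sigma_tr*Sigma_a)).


D = 1 / (3 * Sigma_tr) = 1 / (3 * 0.618) = 0.5393743 cm
L = sqrt(D / Sigma_a)
L = sqrt(0.5393743 / 0.0901)
L = 2.4467 cm

2.4467


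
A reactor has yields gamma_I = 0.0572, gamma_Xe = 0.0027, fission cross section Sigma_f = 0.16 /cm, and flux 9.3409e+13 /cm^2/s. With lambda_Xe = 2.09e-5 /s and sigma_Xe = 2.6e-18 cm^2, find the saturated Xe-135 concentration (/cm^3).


Xe_eq = (gamma_I + gamma_Xe) * Sigma_f * phi / (lambda_Xe + sigma_Xe * phi)
Numerator = (0.0572 + 0.0027) * 0.16 * 9.3409e+13 = 8.952319e+11
Denominator = 2.09e-5 + 2.6e-18 * 9.3409e+13 = 2.637634e-04
Xe_eq = 8.952319e+11 / 2.637634e-04 = 3.3941e+15 /cm^3

3.3941e+15


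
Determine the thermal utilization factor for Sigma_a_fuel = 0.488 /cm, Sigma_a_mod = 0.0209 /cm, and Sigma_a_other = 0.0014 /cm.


f = Sigma_a_fuel / (Sigma_a_fuel + Sigma_a_mod + Sigma_a_other)
f = 0.488 / (0.488 + 0.0209 + 0.0014)
f = 0.95630

0.95630


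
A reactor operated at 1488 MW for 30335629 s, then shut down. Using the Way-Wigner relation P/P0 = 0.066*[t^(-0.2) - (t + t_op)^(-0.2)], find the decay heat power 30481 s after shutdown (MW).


P/P0 = 0.066 * [t^(-0.2) - (t + t_op)^(-0.2)]
P/P0 = 0.066 * [30481^(-0.2) - (30481 + 30335629)^(-0.2)]
P/P0 = 0.066 * [0.1268219 - 0.03188028] = 0.006266147
P = 1488 * 0.006266147 = 9.3240 MW

9.3240


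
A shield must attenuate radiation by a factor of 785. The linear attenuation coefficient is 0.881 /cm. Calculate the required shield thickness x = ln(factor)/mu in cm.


x = ln(factor) / mu
x = ln(785) / 0.881
x = 7.5660 cm

7.5660


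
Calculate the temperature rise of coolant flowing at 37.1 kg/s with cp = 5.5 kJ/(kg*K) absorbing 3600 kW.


dT = Q / (m_dot * cp)
dT = 3600 / (37.1 * 5.5)
dT = 17.643 C

17.643


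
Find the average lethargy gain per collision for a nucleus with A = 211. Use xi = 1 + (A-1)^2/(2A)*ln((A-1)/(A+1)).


xi = 1 + (A-1)^2/(2A) * ln((A-1)/(A+1))
xi = 1 + (211-1)^2/(2*211) * ln((211-1)/(211 +1))
xi = 0.0094488

0.0094488


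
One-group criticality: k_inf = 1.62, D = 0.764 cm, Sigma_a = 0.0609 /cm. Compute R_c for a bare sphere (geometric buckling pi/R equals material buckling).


L^2 = D / Sigma_a = 0.764 / 0.0609 = 12.54516 cm^2
B_m^2 = (k_inf - 1) / L^2 = (1.62 - 1) / 12.54516 = 0.04942145 /cm^2
For a bare sphere: B_g = pi/R, so R_c = pi / sqrt(B_m^2)
R_c = pi / sqrt(0.04942145) = 14.132 cm

14.132


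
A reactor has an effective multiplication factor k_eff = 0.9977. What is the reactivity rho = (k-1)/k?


rho = (k_eff - 1) / k_eff
rho = (0.9977 - 1) / 0.9977
rho = -0.0023053

-0.0023053


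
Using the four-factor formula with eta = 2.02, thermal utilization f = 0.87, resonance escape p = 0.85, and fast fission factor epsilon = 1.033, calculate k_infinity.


k_inf = eta * f * p * epsilon
k_inf = 2.02 * 0.87 * 0.85 * 1.033
k_inf = 1.5431

1.5431


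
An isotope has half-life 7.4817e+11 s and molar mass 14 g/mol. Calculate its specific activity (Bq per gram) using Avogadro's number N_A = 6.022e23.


lambda = ln(2) / t_half = ln(2) / 7.4817e+11 = 9.264568e-13 /s
SA = lambda * N_A / M
SA = 9.264568e-13 * 6.022e23 / 14
SA = 3.9851e+10 Bq/g

3.9851e+10


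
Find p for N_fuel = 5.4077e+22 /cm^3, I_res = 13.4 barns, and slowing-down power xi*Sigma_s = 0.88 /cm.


p = exp(-N * I * 1e-24 / (xi*Sigma_s))
p = exp(-5.4077e+22 * 13.4 * 1e-24 / 0.88)
p = 0.43892

0.43892


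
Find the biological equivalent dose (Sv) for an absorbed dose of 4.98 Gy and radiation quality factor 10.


H = D * Q
H = 4.98 * 10
H = 49.800 Sv

49.800


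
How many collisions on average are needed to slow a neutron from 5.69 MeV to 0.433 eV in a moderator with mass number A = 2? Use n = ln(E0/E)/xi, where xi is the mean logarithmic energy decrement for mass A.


xi = 1 + (A-1)^2/(2A)*ln((A-1)/(A+1)) = 0.7253469 (for A = 2)
n = ln(E0/E) / xi
n = ln(5.69e6 / 0.433) / 0.7253469
n = ln(1.314088e+07) / 0.7253469 = 22.598

22.598


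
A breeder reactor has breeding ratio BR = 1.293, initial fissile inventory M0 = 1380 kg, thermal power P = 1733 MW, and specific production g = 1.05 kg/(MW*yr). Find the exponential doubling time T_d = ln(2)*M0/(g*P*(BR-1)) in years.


Breeding gain G = BR - 1 = 1.293 - 1 = 0.293
Fissile production rate = g * P * G = 1.05 * 1733 * 0.293 = 533.15745 kg/yr
T_d = ln(2) * M0 / (g * P * G)
T_d = ln(2) * 1380 / 533.15745 = 1.7941 yr

1.7941


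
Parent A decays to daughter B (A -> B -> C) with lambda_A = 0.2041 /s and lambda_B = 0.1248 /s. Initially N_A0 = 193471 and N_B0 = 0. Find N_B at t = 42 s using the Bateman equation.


N_B(t) = lambda_A * N_A0 / (lambda_B - lambda_A) * [exp(-lambda_A*t) - exp(-lambda_B*t)]
exp(-0.2041*42) = 1.892957e-04; exp(-0.1248*42) = 0.005291783
N_B = 0.2041 * 193471 / (0.1248 - 0.2041) * (1.892957e-04 - 0.005291783)
N_B = 2540.8

2540.8


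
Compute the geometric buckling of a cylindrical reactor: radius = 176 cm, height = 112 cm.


B^2 = (2.405/R)^2 + (pi/H)^2
B^2 = (2.405/176)^2 + (pi/112)^2
B^2 = 9.7352e-04 /cm^2

9.7352e-04


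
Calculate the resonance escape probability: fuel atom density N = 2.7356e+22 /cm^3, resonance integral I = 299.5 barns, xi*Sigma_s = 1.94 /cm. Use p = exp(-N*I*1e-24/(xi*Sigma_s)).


p = exp(-N * I * 1e-24 / (xi*Sigma_s))
p = exp(-2.7356e+22 * 299.5 * 1e-24 / 1.94)
p = 0.014651

0.014651


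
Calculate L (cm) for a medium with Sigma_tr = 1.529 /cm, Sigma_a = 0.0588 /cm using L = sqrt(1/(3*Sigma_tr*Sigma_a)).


D = 1 / (3 * Sigma_tr) = 1 / (3 * 1.529) = 0.2180074 cm
L = sqrt(D / Sigma_a)
L = sqrt(0.2180074 / 0.0588)
L = 1.9255 cm

1.9255


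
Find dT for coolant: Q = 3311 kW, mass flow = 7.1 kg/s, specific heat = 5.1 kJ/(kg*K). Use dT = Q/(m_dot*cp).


dT = Q / (m_dot * cp)
dT = 3311 / (7.1 * 5.1)
dT = 91.439 C

91.439


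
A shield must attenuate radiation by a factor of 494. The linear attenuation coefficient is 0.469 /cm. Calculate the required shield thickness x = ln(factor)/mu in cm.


x = ln(factor) / mu
x = ln(494) / 0.469
x = 13.225 cm

13.225


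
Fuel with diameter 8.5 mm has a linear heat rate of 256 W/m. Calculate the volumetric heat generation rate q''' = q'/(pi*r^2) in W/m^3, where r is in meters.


r = D / 2 / 1000 = 8.5 / 2 / 1000 = 0.00425 m
q''' = q' / (pi * r^2)
q''' = 256 / (pi * 0.00425^2)
q''' = 4.5114e+06 W/m^3

4.5114e+06


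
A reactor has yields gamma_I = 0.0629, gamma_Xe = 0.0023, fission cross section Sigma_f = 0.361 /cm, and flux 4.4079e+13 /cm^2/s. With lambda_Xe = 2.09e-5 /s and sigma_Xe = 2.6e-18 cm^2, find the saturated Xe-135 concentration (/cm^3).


Xe_eq = (gamma_I + gamma_Xe) * Sigma_f * phi / (lambda_Xe + sigma_Xe * phi)
Numerator = (0.0629 + 0.0023) * 0.361 * 4.4079e+13 = 1.037496e+12
Denominator = 2.09e-5 + 2.6e-18 * 4.4079e+13 = 1.355054e-04
Xe_eq = 1.037496e+12 / 1.355054e-04 = 7.6565e+15 /cm^3

7.6565e+15


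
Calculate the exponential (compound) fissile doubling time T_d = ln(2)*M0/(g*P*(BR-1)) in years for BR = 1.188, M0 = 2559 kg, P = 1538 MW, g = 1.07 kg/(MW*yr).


Breeding gain G = BR - 1 = 1.188 - 1 = 0.188
Fissile production rate = g * P * G = 1.07 * 1538 * 0.188 = 309.38408 kg/yr
T_d = ln(2) * M0 / (g * P * G)
T_d = ln(2) * 2559 / 309.38408 = 5.7332 yr

5.7332


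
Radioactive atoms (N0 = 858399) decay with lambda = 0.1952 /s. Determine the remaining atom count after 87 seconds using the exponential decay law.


N = N0 * exp(-lambda * t)
N = 858399 * exp(-0.1952 * 87)
N = 0.036168

0.036168


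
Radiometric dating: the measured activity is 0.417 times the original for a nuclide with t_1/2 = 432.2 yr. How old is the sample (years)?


lambda = ln(2) / t_half = ln(2) / 432.2 = 0.001603765 /yr
t = -ln(A/A0) / lambda
t = -ln(0.417) / 0.001603765
t = 545.38 yr

545.38


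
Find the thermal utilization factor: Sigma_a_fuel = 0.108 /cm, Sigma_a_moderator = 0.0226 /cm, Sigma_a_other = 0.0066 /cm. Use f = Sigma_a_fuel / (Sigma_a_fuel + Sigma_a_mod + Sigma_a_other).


f = Sigma_a_fuel / (Sigma_a_fuel + Sigma_a_mod + Sigma_a_other)
f = 0.108 / (0.108 + 0.0226 + 0.0066)
f = 0.78717

0.78717


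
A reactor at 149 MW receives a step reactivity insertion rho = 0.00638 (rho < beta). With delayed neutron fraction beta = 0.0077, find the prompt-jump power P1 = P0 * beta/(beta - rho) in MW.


P1/P0 = beta / (beta - rho)
P1/P0 = 0.0077 / (0.0077 - 0.00638) = 5.833333
P1 = 149 * 5.833333 = 869.17 MW

869.17


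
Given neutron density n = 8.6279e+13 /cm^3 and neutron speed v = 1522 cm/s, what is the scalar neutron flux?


phi = n * v
phi = 8.6279e+13 * 1522
phi = 1.3132e+17 /cm^2/s

1.3132e+17


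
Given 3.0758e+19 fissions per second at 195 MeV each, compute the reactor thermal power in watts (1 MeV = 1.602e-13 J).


P = fission_rate * E_MeV * 1.602e-13
P = 3.0758e+19 * 195 * 1.602e-13
P = 9.6085e+08 W

9.6085e+08


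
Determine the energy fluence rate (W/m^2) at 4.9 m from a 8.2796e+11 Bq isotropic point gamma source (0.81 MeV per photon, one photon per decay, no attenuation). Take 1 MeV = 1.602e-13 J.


psi = A * E * 1.602e-13 / (4*pi*r^2)
psi = 8.2796e+11 * 0.81 * 1.602e-13 / (4*pi*4.9^2)
psi = 3.5609e-04 W/m^2

3.5609e-04


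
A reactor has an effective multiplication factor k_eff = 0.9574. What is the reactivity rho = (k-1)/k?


rho = (k_eff - 1) / k_eff
rho = (0.9574 - 1) / 0.9574
rho = -0.044496

-0.044496


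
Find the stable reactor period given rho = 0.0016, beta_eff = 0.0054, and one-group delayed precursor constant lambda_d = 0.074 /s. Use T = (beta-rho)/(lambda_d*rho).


T = (beta - rho) / (lambda_d * rho)
T = (0.0054 - 0.0016) / (0.074 * 0.0016)
T = 32.095 s

32.095


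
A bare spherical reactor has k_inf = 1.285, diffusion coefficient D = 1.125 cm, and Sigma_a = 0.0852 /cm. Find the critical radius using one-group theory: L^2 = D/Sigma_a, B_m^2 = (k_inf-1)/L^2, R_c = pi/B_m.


L^2 = D / Sigma_a = 1.125 / 0.0852 = 13.20423 cm^2
B_m^2 = (k_inf - 1) / L^2 = (1.285 - 1) / 13.20423 = 0.02158399 /cm^2
For a bare sphere: B_g = pi/R, so R_c = pi / sqrt(B_m^2)
R_c = pi / sqrt(0.02158399) = 21.384 cm

21.384


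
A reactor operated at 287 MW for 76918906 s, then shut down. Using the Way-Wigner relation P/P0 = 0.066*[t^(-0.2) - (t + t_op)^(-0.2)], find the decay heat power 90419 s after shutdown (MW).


P/P0 = 0.066 * [t^(-0.2) - (t + t_op)^(-0.2)]
P/P0 = 0.066 * [90419^(-0.2) - (90419 + 76918906)^(-0.2)]
P/P0 = 0.066 * [0.1020347 - 0.02646618] = 0.004987522
P = 287 * 0.004987522 = 1.4314 MW

1.4314


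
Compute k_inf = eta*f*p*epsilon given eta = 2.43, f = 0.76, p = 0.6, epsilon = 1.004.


k_inf = eta * f * p * epsilon
k_inf = 2.43 * 0.76 * 0.6 * 1.004
k_inf = 1.1125

1.1125


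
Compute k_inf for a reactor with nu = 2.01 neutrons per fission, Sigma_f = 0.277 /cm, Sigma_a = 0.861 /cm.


k_inf = nu * Sigma_f / Sigma_a
k_inf = 2.01 * 0.277 / 0.861
k_inf = 0.64666

0.64666


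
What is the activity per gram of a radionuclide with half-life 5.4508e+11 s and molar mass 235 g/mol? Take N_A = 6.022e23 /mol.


lambda = ln(2) / t_half = ln(2) / 5.4508e+11 = 1.271643e-12 /s
SA = lambda * N_A / M
SA = 1.271643e-12 * 6.022e23 / 235
SA = 3.2587e+09 Bq/g

3.2587e+09


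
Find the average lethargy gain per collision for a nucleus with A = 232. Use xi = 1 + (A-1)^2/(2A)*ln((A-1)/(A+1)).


xi = 1 + (A-1)^2/(2A) * ln((A-1)/(A+1))
xi = 1 + (232-1)^2/(2*232) * ln((232-1)/(232 +1))
xi = 0.0085960

0.0085960


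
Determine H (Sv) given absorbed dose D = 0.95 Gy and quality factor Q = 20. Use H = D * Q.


H = D * Q
H = 0.95 * 20
H = 19.000 Sv

19.000


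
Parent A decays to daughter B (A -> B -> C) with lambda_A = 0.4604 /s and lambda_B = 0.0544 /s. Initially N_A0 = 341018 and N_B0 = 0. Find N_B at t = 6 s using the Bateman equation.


N_B(t) = lambda_A * N_A0 / (lambda_B - lambda_A) * [exp(-lambda_A*t) - exp(-lambda_B*t)]
exp(-0.4604*6) = 0.06314005; exp(-0.0544*6) = 0.7215165
N_B = 0.4604 * 341018 / (0.0544 - 0.4604) * (0.06314005 - 0.7215165)
N_B = 254601

254601


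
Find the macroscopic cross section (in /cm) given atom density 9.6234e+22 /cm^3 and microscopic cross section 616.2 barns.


Sigma = N * sigma_barns * 1e-24
Sigma = 9.6234e+22 * 616.2 * 1e-24
Sigma = 59.299 /cm

59.299


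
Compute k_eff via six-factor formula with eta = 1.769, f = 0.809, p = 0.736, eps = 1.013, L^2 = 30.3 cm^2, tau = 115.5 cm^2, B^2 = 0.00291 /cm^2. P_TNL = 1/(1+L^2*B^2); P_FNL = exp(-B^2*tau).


k_inf = eta*f*p*eps = 1.769*0.809*0.736*1.013 = 1.066998
P_TNL = 1/(1 + L^2*B^2) = 1/(1 + 30.3*0.00291) = 0.9189715
P_FNL = exp(-B^2*tau) = exp(-0.00291*115.5) = 0.7145481
k_eff = k_inf * P_TNL * P_FNL = 1.066998 * 0.9189715 * 0.7145481
k_eff = 0.70064

0.70064


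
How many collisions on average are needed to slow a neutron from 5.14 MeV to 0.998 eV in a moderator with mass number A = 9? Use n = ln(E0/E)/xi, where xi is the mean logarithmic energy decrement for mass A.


xi = 1 + (A-1)^2/(2A)*ln((A-1)/(A+1)) = 0.2066007 (for A = 9)
n = ln(E0/E) / xi
n = ln(5.14e6 / 0.998) / 0.2066007
n = ln(5.150301e+06) / 0.2066007 = 74.804

74.804


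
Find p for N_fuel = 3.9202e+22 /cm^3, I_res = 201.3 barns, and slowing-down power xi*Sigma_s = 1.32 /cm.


p = exp(-N * I * 1e-24 / (xi*Sigma_s))
p = exp(-3.9202e+22 * 201.3 * 1e-24 / 1.32)
p = 0.0025331

0.0025331


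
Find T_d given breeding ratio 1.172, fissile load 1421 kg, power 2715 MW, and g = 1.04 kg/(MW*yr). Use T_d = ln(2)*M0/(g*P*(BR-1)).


Breeding gain G = BR - 1 = 1.172 - 1 = 0.172
Fissile production rate = g * P * G = 1.04 * 2715 * 0.172 = 485.6592 kg/yr
T_d = ln(2) * M0 / (g * P * G)
T_d = ln(2) * 1421 / 485.6592 = 2.0281 yr

2.0281


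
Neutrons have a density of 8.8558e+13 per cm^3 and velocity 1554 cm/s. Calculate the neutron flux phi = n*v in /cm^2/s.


phi = n * v
phi = 8.8558e+13 * 1554
phi = 1.3762e+17 /cm^2/s

1.3762e+17


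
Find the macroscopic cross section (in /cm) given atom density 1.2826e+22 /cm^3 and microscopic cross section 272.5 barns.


Sigma = N * sigma_barns * 1e-24
Sigma = 1.2826e+22 * 272.5 * 1e-24
Sigma = 3.4951 /cm

3.4951


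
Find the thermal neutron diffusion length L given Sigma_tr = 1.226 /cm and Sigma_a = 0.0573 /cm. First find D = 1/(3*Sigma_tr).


D = 1 / (3 * Sigma_tr) = 1 / (3 * 1.226) = 0.2718869 cm
L = sqrt(D / Sigma_a)
L = sqrt(0.2718869 / 0.0573)
L = 2.1783 cm

2.1783


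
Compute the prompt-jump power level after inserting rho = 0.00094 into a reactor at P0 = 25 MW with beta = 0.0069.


P1/P0 = beta / (beta - rho)
P1/P0 = 0.0069 / (0.0069 - 0.00094) = 1.157718
P1 = 25 * 1.157718 = 28.943 MW

28.943


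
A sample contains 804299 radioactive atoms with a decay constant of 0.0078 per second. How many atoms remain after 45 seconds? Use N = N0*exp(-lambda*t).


N = N0 * exp(-lambda * t)
N = 804299 * exp(-0.0078 * 45)
N = 566213

566213


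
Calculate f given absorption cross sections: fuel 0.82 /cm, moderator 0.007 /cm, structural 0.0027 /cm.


f = Sigma_a_fuel / (Sigma_a_fuel + Sigma_a_mod + Sigma_a_other)
f = 0.82 / (0.82 + 0.007 + 0.0027)
f = 0.98831

0.98831


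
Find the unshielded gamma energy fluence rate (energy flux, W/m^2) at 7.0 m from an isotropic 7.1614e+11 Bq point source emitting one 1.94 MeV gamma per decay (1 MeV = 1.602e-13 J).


psi = A * E * 1.602e-13 / (4*pi*r^2)
psi = 7.1614e+11 * 1.94 * 1.602e-13 / (4*pi*7.0^2)
psi = 3.6146e-04 W/m^2

3.6146e-04


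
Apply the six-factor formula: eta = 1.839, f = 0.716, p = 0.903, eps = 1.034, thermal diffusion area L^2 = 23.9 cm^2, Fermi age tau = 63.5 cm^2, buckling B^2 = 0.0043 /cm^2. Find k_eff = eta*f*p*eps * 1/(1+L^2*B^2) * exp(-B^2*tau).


k_inf = eta*f*p*eps = 1.839*0.716*0.903*1.034 = 1.229428
P_TNL = 1/(1 + L^2*B^2) = 1/(1 + 23.9*0.0043) = 0.9068074
P_FNL = exp(-B^2*tau) = exp(-0.0043*63.5) = 0.7610547
k_eff = k_inf * P_TNL * P_FNL = 1.229428 * 0.9068074 * 0.7610547
k_eff = 0.84847

0.84847


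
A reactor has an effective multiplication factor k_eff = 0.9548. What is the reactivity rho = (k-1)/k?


rho = (k_eff - 1) / k_eff
rho = (0.9548 - 1) / 0.9548
rho = -0.047340

-0.047340


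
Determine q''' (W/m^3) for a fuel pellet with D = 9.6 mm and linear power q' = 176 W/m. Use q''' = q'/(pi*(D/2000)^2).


r = D / 2 / 1000 = 9.6 / 2 / 1000 = 0.0048 m
q''' = q' / (pi * r^2)
q''' = 176 / (pi * 0.0048^2)
q''' = 2.4315e+06 W/m^3

2.4315e+06


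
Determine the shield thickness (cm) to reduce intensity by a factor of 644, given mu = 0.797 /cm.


x = ln(factor) / mu
x = ln(644) / 0.797
x = 8.1151 cm

8.1151


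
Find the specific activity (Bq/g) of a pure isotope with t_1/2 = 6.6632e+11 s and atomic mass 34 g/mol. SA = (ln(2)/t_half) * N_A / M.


lambda = ln(2) / t_half = ln(2) / 6.6632e+11 = 1.040262e-12 /s
SA = lambda * N_A / M
SA = 1.040262e-12 * 6.022e23 / 34
SA = 1.8425e+10 Bq/g

1.8425e+10


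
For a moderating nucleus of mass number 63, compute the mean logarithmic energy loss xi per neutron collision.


xi = 1 + (A-1)^2/(2A) * ln((A-1)/(A+1))
xi = 1 + (63-1)^2/(2*63) * ln((63-1)/(63 +1))
xi = 0.031413

0.031413


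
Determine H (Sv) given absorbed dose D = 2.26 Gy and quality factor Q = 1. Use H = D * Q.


H = D * Q
H = 2.26 * 1
H = 2.2600 Sv

2.2600


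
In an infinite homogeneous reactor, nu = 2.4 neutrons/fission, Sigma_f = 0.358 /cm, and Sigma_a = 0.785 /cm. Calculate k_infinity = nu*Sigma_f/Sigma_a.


k_inf = nu * Sigma_f / Sigma_a
k_inf = 2.4 * 0.358 / 0.785
k_inf = 1.0945

1.0945


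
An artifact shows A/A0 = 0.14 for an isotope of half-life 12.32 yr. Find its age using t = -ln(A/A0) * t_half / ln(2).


lambda = ln(2) / t_half = ln(2) / 12.32 = 0.05626195 /yr
t = -ln(A/A0) / lambda
t = -ln(0.14) / 0.05626195
t = 34.946 yr

34.946


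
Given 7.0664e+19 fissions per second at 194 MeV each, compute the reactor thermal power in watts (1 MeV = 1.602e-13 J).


P = fission_rate * E_MeV * 1.602e-13
P = 7.0664e+19 * 194 * 1.602e-13
P = 2.1962e+09 W

2.1962e+09


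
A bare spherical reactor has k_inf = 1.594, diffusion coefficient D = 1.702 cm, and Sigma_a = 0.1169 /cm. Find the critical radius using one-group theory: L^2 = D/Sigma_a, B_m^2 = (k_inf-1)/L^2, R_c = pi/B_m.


L^2 = D / Sigma_a = 1.702 / 0.1169 = 14.55945 cm^2
B_m^2 = (k_inf - 1) / L^2 = (1.594 - 1) / 14.55945 = 0.04079824 /cm^2
For a bare sphere: B_g = pi/R, so R_c = pi / sqrt(B_m^2)
R_c = pi / sqrt(0.04079824) = 15.554 cm

15.554


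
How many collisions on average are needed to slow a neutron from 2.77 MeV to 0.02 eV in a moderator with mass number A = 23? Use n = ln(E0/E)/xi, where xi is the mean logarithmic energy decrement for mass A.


xi = 1 + (A-1)^2/(2A)*ln((A-1)/(A+1)) = 0.08448899 (for A = 23)
n = ln(E0/E) / xi
n = ln(2.77e6 / 0.02) / 0.08448899
n = ln(1.385000e+08) / 0.08448899 = 221.88

221.88


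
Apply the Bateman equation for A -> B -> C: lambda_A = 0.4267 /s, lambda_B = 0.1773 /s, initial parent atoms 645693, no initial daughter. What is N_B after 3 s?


N_B(t) = lambda_A * N_A0 / (lambda_B - lambda_A) * [exp(-lambda_A*t) - exp(-lambda_B*t)]
exp(-0.4267*3) = 0.2780095; exp(-0.1773*3) = 0.5874877
N_B = 0.4267 * 645693 / (0.1773 - 0.4267) * (0.2780095 - 0.5874877)
N_B = 341887

341887


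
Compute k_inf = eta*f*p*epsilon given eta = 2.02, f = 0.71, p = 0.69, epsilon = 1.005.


k_inf = eta * f * p * epsilon
k_inf = 2.02 * 0.71 * 0.69 * 1.005
k_inf = 0.99455

0.99455


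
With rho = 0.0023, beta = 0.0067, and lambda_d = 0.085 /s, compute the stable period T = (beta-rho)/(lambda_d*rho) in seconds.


T = (beta - rho) / (lambda_d * rho)
T = (0.0067 - 0.0023) / (0.085 * 0.0023)
T = 22.506 s

22.506


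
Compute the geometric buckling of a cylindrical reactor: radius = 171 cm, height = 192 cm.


B^2 = (2.405/R)^2 + (pi/H)^2
B^2 = (2.405/171)^2 + (pi/192)^2
B^2 = 4.6554e-04 /cm^2

4.6554e-04


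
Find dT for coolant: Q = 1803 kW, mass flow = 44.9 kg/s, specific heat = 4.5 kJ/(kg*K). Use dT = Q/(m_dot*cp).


dT = Q / (m_dot * cp)
dT = 1803 / (44.9 * 4.5)
dT = 8.9235 C

8.9235


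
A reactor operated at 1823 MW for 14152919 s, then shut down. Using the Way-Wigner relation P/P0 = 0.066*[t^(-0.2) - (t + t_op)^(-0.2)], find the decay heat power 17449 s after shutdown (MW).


P/P0 = 0.066 * [t^(-0.2) - (t + t_op)^(-0.2)]
P/P0 = 0.066 * [17449^(-0.2) - (17449 + 14152919)^(-0.2)]
P/P0 = 0.066 * [0.1417901 - 0.03712990] = 0.006907573
P = 1823 * 0.006907573 = 12.593 MW

12.593


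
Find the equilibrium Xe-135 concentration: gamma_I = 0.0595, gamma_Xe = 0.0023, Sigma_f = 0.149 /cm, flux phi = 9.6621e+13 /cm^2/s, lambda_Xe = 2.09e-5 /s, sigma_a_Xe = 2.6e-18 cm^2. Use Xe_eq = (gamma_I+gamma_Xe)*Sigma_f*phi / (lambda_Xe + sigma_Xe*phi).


Xe_eq = (gamma_I + gamma_Xe) * Sigma_f * phi / (lambda_Xe + sigma_Xe * phi)
Numerator = (0.0595 + 0.0023) * 0.149 * 9.6621e+13 = 8.897055e+11
Denominator = 2.09e-5 + 2.6e-18 * 9.6621e+13 = 2.721146e-04
Xe_eq = 8.897055e+11 / 2.721146e-04 = 3.2696e+15 /cm^3

3.2696e+15


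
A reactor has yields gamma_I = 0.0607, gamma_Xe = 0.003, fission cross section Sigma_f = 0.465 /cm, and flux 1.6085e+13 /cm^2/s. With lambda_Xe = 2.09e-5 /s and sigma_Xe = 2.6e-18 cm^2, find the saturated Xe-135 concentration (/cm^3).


Xe_eq = (gamma_I + gamma_Xe) * Sigma_f * phi / (lambda_Xe + sigma_Xe * phi)
Numerator = (0.0607 + 0.003) * 0.465 * 1.6085e+13 = 4.764457e+11
Denominator = 2.09e-5 + 2.6e-18 * 1.6085e+13 = 6.272100e-05
Xe_eq = 4.764457e+11 / 6.272100e-05 = 7.5963e+15 /cm^3

7.5963e+15


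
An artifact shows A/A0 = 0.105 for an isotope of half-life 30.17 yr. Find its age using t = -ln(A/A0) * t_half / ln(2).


lambda = ln(2) / t_half = ln(2) / 30.17 = 0.02297472 /yr
t = -ln(A/A0) / lambda
t = -ln(0.105) / 0.02297472
t = 98.099 yr

98.099


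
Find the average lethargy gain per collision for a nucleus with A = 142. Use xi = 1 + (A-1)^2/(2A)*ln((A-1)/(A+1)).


xi = 1 + (A-1)^2/(2A) * ln((A-1)/(A+1))
xi = 1 + (142-1)^2/(2*142) * ln((142-1)/(142 +1))
xi = 0.014019

0.014019


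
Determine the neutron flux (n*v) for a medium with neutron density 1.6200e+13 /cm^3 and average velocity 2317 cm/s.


phi = n * v
phi = 1.6200e+13 * 2317
phi = 3.7535e+16 /cm^2/s

3.7535e+16


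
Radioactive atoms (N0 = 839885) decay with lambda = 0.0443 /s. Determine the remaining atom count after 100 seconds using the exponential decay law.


N = N0 * exp(-lambda * t)
N = 839885 * exp(-0.0443 * 100)
N = 10007

10007


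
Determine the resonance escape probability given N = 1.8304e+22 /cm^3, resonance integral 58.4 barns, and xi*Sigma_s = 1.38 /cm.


p = exp(-N * I * 1e-24 / (xi*Sigma_s))
p = exp(-1.8304e+22 * 58.4 * 1e-24 / 1.38)
p = 0.46089

0.46089


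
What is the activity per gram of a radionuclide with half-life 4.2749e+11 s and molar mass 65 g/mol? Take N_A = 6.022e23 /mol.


lambda = ln(2) / t_half = ln(2) / 4.2749e+11 = 1.621435e-12 /s
SA = lambda * N_A / M
SA = 1.621435e-12 * 6.022e23 / 65
SA = 1.5022e+10 Bq/g

1.5022e+10


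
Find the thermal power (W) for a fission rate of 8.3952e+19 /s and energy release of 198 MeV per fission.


P = fission_rate * E_MeV * 1.602e-13
P = 8.3952e+19 * 198 * 1.602e-13
P = 2.6629e+09 W

2.6629e+09


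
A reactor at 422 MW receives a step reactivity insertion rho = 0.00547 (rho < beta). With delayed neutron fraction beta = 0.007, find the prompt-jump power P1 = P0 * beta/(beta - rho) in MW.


P1/P0 = beta / (beta - rho)
P1/P0 = 0.007 / (0.007 - 0.00547) = 4.575163
P1 = 422 * 4.575163 = 1930.7 MW

1930.7


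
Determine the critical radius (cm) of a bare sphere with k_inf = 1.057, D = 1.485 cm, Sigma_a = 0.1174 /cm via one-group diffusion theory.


L^2 = D / Sigma_a = 1.485 / 0.1174 = 12.64906 cm^2
B_m^2 = (k_inf - 1) / L^2 = (1.057 - 1) / 12.64906 = 0.004506264 /cm^2
For a bare sphere: B_g = pi/R, so R_c = pi / sqrt(B_m^2)
R_c = pi / sqrt(0.004506264) = 46.800 cm

46.800


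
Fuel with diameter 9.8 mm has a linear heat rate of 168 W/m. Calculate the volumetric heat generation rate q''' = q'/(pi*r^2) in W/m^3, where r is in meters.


r = D / 2 / 1000 = 9.8 / 2 / 1000 = 0.0049 m
q''' = q' / (pi * r^2)
q''' = 168 / (pi * 0.0049^2)
q''' = 2.2272e+06 W/m^3

2.2272e+06


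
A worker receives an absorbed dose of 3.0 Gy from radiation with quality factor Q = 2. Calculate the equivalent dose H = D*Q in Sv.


H = D * Q
H = 3.0 * 2
H = 6.0000 Sv

6.0000


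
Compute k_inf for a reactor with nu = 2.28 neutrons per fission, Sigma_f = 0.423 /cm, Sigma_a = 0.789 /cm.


k_inf = nu * Sigma_f / Sigma_a
k_inf = 2.28 * 0.423 / 0.789
k_inf = 1.2224

1.2224


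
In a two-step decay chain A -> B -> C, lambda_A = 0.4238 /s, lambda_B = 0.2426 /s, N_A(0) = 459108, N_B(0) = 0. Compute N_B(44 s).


N_B(t) = lambda_A * N_A0 / (lambda_B - lambda_A) * [exp(-lambda_A*t) - exp(-lambda_B*t)]
exp(-0.4238*44) = 7.973040e-09; exp(-0.2426*44) = 2.312954e-05
N_B = 0.4238 * 459108 / (0.2426 - 0.4238) * (7.973040e-09 - 2.312954e-05)
N_B = 24.828

24.828


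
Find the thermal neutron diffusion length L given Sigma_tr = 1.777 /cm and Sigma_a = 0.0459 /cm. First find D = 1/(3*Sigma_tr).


D = 1 / (3 * Sigma_tr) = 1 / (3 * 1.777) = 0.1875821 cm
L = sqrt(D / Sigma_a)
L = sqrt(0.1875821 / 0.0459)
L = 2.0216 cm

2.0216


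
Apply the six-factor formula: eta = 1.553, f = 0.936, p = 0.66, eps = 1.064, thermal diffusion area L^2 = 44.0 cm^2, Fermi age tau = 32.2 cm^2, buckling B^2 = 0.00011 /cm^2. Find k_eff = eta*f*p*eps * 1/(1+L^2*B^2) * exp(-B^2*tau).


k_inf = eta*f*p*eps = 1.553*0.936*0.66*1.064 = 1.020782
P_TNL = 1/(1 + L^2*B^2) = 1/(1 + 44.0*0.00011) = 0.9951833
P_FNL = exp(-B^2*tau) = exp(-0.00011*32.2) = 0.9964643
k_eff = k_inf * P_TNL * P_FNL = 1.020782 * 0.9951833 * 0.9964643
k_eff = 1.0123

1.0123


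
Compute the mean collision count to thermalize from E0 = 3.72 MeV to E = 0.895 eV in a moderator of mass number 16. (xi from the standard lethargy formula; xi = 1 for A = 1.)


xi = 1 + (A-1)^2/(2A)*ln((A-1)/(A+1)) = 0.1199467 (for A = 16)
n = ln(E0/E) / xi
n = ln(3.72e6 / 0.895) / 0.1199467
n = ln(4.156425e+06) / 0.1199467 = 127.06

127.06


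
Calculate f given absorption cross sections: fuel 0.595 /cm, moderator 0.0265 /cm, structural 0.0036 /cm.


f = Sigma_a_fuel / (Sigma_a_fuel + Sigma_a_mod + Sigma_a_other)
f = 0.595 / (0.595 + 0.0265 + 0.0036)
f = 0.95185

0.95185


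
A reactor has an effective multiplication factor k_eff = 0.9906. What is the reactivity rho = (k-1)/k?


rho = (k_eff - 1) / k_eff
rho = (0.9906 - 1) / 0.9906
rho = -0.0094892

-0.0094892


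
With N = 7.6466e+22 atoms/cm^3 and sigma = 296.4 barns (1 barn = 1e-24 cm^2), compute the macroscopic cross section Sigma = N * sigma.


Sigma = N * sigma_barns * 1e-24
Sigma = 7.6466e+22 * 296.4 * 1e-24
Sigma = 22.665 /cm

22.665


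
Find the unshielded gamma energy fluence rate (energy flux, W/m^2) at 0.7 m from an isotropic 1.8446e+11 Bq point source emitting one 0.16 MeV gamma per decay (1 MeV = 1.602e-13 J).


psi = A * E * 1.602e-13 / (4*pi*r^2)
psi = 1.8446e+11 * 0.16 * 1.602e-13 / (4*pi*0.7^2)
psi = 7.6785e-04 W/m^2

7.6785e-04


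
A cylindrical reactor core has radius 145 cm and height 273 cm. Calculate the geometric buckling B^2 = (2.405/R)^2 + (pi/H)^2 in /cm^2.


B^2 = (2.405/R)^2 + (pi/H)^2
B^2 = (2.405/145)^2 + (pi/273)^2
B^2 = 4.0753e-04 /cm^2

4.0753e-04


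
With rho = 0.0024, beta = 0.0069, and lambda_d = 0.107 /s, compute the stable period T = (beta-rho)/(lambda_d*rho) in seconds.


T = (beta - rho) / (lambda_d * rho)
T = (0.0069 - 0.0024) / (0.107 * 0.0024)
T = 17.523 s

17.523


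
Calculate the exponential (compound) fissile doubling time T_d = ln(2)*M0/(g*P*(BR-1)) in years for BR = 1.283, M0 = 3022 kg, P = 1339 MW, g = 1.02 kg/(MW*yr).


Breeding gain G = BR - 1 = 1.283 - 1 = 0.283
Fissile production rate = g * P * G = 1.02 * 1339 * 0.283 = 386.51574 kg/yr
T_d = ln(2) * M0 / (g * P * G)
T_d = ln(2) * 3022 / 386.51574 = 5.4194 yr

5.4194


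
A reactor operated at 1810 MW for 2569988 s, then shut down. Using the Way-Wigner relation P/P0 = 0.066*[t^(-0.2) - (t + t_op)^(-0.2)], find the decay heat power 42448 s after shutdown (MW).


P/P0 = 0.066 * [t^(-0.2) - (t + t_op)^(-0.2)]
P/P0 = 0.066 * [42448^(-0.2) - (42448 + 2569988)^(-0.2)]
P/P0 = 0.066 * [0.1186939 - 0.05207039] = 0.004397152
P = 1810 * 0.004397152 = 7.9588 MW

7.9588


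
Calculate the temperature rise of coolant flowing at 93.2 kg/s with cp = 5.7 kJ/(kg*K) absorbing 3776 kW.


dT = Q / (m_dot * cp)
dT = 3776 / (93.2 * 5.7)
dT = 7.1079 C

7.1079


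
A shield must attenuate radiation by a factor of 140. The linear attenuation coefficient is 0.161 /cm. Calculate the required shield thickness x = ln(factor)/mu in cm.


x = ln(factor) / mu
x = ln(140) / 0.161
x = 30.693 cm

30.693


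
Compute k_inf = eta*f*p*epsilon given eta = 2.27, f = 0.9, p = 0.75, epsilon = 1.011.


k_inf = eta * f * p * epsilon
k_inf = 2.27 * 0.9 * 0.75 * 1.011
k_inf = 1.5491

1.5491


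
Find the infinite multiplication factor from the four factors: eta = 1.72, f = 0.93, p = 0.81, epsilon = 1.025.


k_inf = eta * f * p * epsilon
k_inf = 1.72 * 0.93 * 0.81 * 1.025
k_inf = 1.3281

1.3281


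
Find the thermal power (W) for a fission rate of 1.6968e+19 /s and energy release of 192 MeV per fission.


P = fission_rate * E_MeV * 1.602e-13
P = 1.6968e+19 * 192 * 1.602e-13
P = 5.2191e+08 W

5.2191e+08


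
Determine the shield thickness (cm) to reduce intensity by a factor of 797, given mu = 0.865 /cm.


x = ln(factor) / mu
x = ln(797) / 0.865
x = 7.7235 cm

7.7235


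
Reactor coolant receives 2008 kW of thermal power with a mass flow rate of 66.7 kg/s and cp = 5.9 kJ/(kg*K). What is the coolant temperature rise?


dT = Q / (m_dot * cp)
dT = 2008 / (66.7 * 5.9)
dT = 5.1025 C

5.1025


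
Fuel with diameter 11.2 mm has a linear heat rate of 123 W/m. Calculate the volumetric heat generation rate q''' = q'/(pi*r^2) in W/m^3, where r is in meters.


r = D / 2 / 1000 = 11.2 / 2 / 1000 = 0.0056 m
q''' = q' / (pi * r^2)
q''' = 123 / (pi * 0.0056^2)
q''' = 1.2485e+06 W/m^3

1.2485e+06


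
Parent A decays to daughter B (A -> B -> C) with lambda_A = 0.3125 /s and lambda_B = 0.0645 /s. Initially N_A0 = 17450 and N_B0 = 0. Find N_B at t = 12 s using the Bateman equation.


N_B(t) = lambda_A * N_A0 / (lambda_B - lambda_A) * [exp(-lambda_A*t) - exp(-lambda_B*t)]
exp(-0.3125*12) = 0.02351775; exp(-0.0645*12) = 0.4611647
N_B = 0.3125 * 17450 / (0.0645 - 0.3125) * (0.02351775 - 0.4611647)
N_B = 9623.2

9623.2


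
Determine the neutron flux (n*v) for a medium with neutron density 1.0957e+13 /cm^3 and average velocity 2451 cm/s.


phi = n * v
phi = 1.0957e+13 * 2451
phi = 2.6856e+16 /cm^2/s

2.6856e+16


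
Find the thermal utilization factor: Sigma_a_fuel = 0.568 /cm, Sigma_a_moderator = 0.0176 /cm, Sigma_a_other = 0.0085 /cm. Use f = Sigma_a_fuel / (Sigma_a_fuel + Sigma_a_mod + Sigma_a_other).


f = Sigma_a_fuel / (Sigma_a_fuel + Sigma_a_mod + Sigma_a_other)
f = 0.568 / (0.568 + 0.0176 + 0.0085)
f = 0.95607

0.95607


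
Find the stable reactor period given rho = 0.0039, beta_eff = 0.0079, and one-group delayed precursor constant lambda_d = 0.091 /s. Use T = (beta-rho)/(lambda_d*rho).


T = (beta - rho) / (lambda_d * rho)
T = (0.0079 - 0.0039) / (0.091 * 0.0039)
T = 11.271 s

11.271


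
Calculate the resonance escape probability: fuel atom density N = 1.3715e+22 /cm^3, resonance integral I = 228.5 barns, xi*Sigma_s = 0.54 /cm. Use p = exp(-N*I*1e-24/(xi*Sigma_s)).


p = exp(-N * I * 1e-24 / (xi*Sigma_s))
p = exp(-1.3715e+22 * 228.5 * 1e-24 / 0.54)
p = 0.0030170

0.0030170


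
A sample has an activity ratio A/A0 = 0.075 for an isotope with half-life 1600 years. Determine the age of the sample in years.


lambda = ln(2) / t_half = ln(2) / 1600 = 4.332170e-04 /yr
t = -ln(A/A0) / lambda
t = -ln(0.075) / 4.332170e-04
t = 5979.1 yr

5979.1


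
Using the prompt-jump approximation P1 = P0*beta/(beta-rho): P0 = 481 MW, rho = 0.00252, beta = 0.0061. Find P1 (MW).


P1/P0 = beta / (beta - rho)
P1/P0 = 0.0061 / (0.0061 - 0.00252) = 1.703911
P1 = 481 * 1.703911 = 819.58 MW

819.58


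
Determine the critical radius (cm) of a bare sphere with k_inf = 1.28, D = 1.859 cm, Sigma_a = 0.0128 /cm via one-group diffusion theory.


L^2 = D / Sigma_a = 1.859 / 0.0128 = 145.2344 cm^2
B_m^2 = (k_inf - 1) / L^2 = (1.28 - 1) / 145.2344 = 0.001927918 /cm^2
For a bare sphere: B_g = pi/R, so R_c = pi / sqrt(B_m^2)
R_c = pi / sqrt(0.001927918) = 71.549 cm

71.549


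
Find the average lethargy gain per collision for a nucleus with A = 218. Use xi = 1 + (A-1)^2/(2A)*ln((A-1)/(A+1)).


xi = 1 + (A-1)^2/(2A) * ln((A-1)/(A+1))
xi = 1 + (218-1)^2/(2*218) * ln((218-1)/(218 +1))
xi = 0.0091463

0.0091463


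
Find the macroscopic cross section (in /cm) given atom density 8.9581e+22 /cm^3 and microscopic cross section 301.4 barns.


Sigma = N * sigma_barns * 1e-24
Sigma = 8.9581e+22 * 301.4 * 1e-24
Sigma = 27.000 /cm

27.000


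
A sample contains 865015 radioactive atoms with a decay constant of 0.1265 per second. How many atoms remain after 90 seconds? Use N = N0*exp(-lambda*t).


N = N0 * exp(-lambda * t)
N = 865015 * exp(-0.1265 * 90)
N = 9.8306

9.8306


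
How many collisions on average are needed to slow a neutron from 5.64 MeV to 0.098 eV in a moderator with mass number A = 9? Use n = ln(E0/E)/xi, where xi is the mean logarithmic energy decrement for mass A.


xi = 1 + (A-1)^2/(2A)*ln((A-1)/(A+1)) = 0.2066007 (for A = 9)
n = ln(E0/E) / xi
n = ln(5.64e6 / 0.098) / 0.2066007
n = ln(5.755102e+07) / 0.2066007 = 86.487

86.487


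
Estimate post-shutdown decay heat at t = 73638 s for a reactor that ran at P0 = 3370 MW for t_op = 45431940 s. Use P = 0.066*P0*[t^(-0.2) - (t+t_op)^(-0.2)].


P/P0 = 0.066 * [t^(-0.2) - (t + t_op)^(-0.2)]
P/P0 = 0.066 * [73638^(-0.2) - (73638 + 45431940)^(-0.2)]
P/P0 = 0.066 * [0.1063113 - 0.02940269] = 0.005075968
P = 3370 * 0.005075968 = 17.106 MW

17.106


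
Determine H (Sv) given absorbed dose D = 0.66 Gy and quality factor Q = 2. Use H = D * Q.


H = D * Q
H = 0.66 * 2
H = 1.3200 Sv

1.3200


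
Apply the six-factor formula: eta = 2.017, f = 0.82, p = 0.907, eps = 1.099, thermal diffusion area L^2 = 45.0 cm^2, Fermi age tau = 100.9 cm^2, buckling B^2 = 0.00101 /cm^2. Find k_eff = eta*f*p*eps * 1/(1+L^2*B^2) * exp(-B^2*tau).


k_inf = eta*f*p*eps = 2.017*0.82*0.907*1.099 = 1.648636
P_TNL = 1/(1 + L^2*B^2) = 1/(1 + 45.0*0.00101) = 0.9565259
P_FNL = exp(-B^2*tau) = exp(-0.00101*100.9) = 0.9031117
k_eff = k_inf * P_TNL * P_FNL = 1.648636 * 0.9565259 * 0.9031117
k_eff = 1.4242

1.4242


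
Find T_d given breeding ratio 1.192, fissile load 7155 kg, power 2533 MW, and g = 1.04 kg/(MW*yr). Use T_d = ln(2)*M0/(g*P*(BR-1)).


Breeding gain G = BR - 1 = 1.192 - 1 = 0.192
Fissile production rate = g * P * G = 1.04 * 2533 * 0.192 = 505.78944 kg/yr
T_d = ln(2) * M0 / (g * P * G)
T_d = ln(2) * 7155 / 505.78944 = 9.8054 yr

9.8054


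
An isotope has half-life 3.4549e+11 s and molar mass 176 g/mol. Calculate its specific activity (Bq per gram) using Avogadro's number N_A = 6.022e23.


lambda = ln(2) / t_half = ln(2) / 3.4549e+11 = 2.006273e-12 /s
SA = lambda * N_A / M
SA = 2.006273e-12 * 6.022e23 / 176
SA = 6.8646e+09 Bq/g

6.8646e+09


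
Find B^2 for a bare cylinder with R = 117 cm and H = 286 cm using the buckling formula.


B^2 = (2.405/R)^2 + (pi/H)^2
B^2 = (2.405/117)^2 + (pi/286)^2
B^2 = 5.4319e-04 /cm^2

5.4319e-04


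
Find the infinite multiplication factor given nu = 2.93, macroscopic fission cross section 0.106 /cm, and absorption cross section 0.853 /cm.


k_inf = nu * Sigma_f / Sigma_a
k_inf = 2.93 * 0.106 / 0.853
k_inf = 0.36410

0.36410


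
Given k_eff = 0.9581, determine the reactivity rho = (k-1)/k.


rho = (k_eff - 1) / k_eff
rho = (0.9581 - 1) / 0.9581
rho = -0.043732

-0.043732


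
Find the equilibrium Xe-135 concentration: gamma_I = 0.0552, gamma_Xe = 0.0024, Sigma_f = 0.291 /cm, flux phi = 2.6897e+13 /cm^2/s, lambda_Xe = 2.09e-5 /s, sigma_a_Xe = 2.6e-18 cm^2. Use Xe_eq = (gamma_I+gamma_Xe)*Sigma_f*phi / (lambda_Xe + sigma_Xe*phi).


Xe_eq = (gamma_I + gamma_Xe) * Sigma_f * phi / (lambda_Xe + sigma_Xe * phi)
Numerator = (0.0552 + 0.0024) * 0.291 * 2.6897e+13 = 4.508368e+11
Denominator = 2.09e-5 + 2.6e-18 * 2.6897e+13 = 9.083220e-05
Xe_eq = 4.508368e+11 / 9.083220e-05 = 4.9634e+15 /cm^3

4.9634e+15


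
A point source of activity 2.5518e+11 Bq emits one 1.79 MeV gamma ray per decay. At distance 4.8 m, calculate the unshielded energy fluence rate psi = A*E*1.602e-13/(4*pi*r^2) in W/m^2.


psi = A * E * 1.602e-13 / (4*pi*r^2)
psi = 2.5518e+11 * 1.79 * 1.602e-13 / (4*pi*4.8^2)
psi = 2.5274e-04 W/m^2

2.5274e-04
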